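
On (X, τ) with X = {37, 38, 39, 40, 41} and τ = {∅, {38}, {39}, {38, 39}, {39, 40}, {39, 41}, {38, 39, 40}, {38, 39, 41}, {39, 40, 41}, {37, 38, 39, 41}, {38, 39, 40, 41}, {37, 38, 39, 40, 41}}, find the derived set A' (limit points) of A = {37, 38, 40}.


A' = {37}

For each x ∈ X, list the open sets U ∈ τ with x ∈ U, then check whether U ∩ (A ∖ {x}) ≠ ∅ for every such U.
  x = 37: opens ∋ x are {37, 38, 39, 41}, {37, 38, 39, 40, 41}; each meets A ∖ {37}, so x IS a limit point.
  x = 38: open {38} ∋ x has {38} ∩ (A ∖ {38}) = ∅, so x is NOT a limit point.
  x = 39: open {39} ∋ x has {39} ∩ (A ∖ {39}) = ∅, so x is NOT a limit point.
  x = 40: open {39, 40} ∋ x has {39, 40} ∩ (A ∖ {40}) = ∅, so x is NOT a limit point.
  x = 41: open {39, 41} ∋ x has {39, 41} ∩ (A ∖ {41}) = ∅, so x is NOT a limit point.
Collecting: A' = {37}.


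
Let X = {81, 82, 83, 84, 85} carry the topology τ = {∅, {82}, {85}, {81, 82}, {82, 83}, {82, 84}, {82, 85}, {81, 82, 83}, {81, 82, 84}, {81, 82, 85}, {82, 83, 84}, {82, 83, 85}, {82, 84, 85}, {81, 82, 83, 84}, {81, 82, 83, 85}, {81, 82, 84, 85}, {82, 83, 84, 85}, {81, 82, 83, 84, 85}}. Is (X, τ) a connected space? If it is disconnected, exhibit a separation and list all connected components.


(X, τ) is disconnected; components = [{85}, {81, 82, 83, 84}].

Find clopen sets (U ∈ τ with X ∖ U ∈ τ):
  U = ∅, X ∖ U = {81, 82, 83, 84, 85} — both open, so U is clopen.
  U = {85}, X ∖ U = {81, 82, 83, 84} — both open, so U is clopen.
  U = {81, 82, 83, 84}, X ∖ U = {85} — both open, so U is clopen.
  U = {81, 82, 83, 84, 85}, X ∖ U = ∅ — both open, so U is clopen.
Nontrivial clopen(s) exist: e.g. {81, 82, 83, 84}. So (X, τ) is disconnected.
Compute connected components by grouping points that agree on all clopens:
  component: {85}
  component: {81, 82, 83, 84}


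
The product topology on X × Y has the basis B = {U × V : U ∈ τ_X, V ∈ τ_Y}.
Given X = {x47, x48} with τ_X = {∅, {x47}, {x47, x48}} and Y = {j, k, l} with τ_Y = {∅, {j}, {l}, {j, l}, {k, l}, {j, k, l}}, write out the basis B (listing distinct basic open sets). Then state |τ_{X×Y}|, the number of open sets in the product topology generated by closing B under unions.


Basis B = {∅ × ∅, {x47} × {j}, {x47} × {l}, {x47} × {j, l}, {x47, x48} × {j}, {x47} × {k, l}, {x47, x48} × {l}, {x47} × {j, k, l}, {x47, x48} × {j, l}, {x47, x48} × {k, l}, {x47, x48} × {j, k, l}}; |τ_{X×Y}| = 18.

Enumerate products U × V with U ∈ τ_X, V ∈ τ_Y (deduplicated):
  ∅ × ∅ = {} (∅)
  {x47} × {j} = {(x47,j)}
  {x47} × {l} = {(x47,l)}
  {x47} × {j, l} = {(x47,j), (x47,l)}
  {x47, x48} × {j} = {(x47,j), (x48,j)}
  {x47} × {k, l} = {(x47,k), (x47,l)}
  {x47, x48} × {l} = {(x47,l), (x48,l)}
  {x47} × {j, k, l} = {(x47,j), (x47,k), (x47,l)}
  {x47, x48} × {j, l} = {(x47,j), (x47,l), (x48,j), (x48,l)}
  {x47, x48} × {k, l} = {(x47,k), (x47,l), (x48,k), (x48,l)}
  {x47, x48} × {j, k, l} = {(x47,j), (x47,k), (x47,l), (x48,j), (x48,k), (x48,l)}
These 11 distinct sets form the basis B.
Close under arbitrary unions to get τ_{X×Y}; counting gives |τ_{X×Y}| = 18.


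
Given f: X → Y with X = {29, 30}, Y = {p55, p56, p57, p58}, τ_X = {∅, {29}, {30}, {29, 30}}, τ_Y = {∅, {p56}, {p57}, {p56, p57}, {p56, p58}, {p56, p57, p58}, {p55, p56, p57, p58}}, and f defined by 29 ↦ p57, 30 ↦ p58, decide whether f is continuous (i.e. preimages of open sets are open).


f IS continuous.

Compute f^{-1}(U) for each U ∈ τ_Y:
  U = ∅: f^{-1}(U) = ∅ ∈ τ_X ✓.
  U = {p56}: f^{-1}(U) = ∅ ∈ τ_X ✓.
  U = {p57}: f^{-1}(U) = {29} ∈ τ_X ✓.
  U = {p56, p57}: f^{-1}(U) = {29} ∈ τ_X ✓.
  U = {p56, p58}: f^{-1}(U) = {30} ∈ τ_X ✓.
  U = {p56, p57, p58}: f^{-1}(U) = {29, 30} ∈ τ_X ✓.
  U = {p55, p56, p57, p58}: f^{-1}(U) = {29, 30} ∈ τ_X ✓.
Every preimage lies in τ_X, so f IS continuous.


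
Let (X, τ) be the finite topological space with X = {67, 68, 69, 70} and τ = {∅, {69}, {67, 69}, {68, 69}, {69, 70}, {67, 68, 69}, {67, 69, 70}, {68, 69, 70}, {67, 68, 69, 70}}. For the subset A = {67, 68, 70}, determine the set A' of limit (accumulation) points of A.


A' = ∅

For each x ∈ X, list the open sets U ∈ τ with x ∈ U, then check whether U ∩ (A ∖ {x}) ≠ ∅ for every such U.
  x = 67: open {67, 69} ∋ x has {67, 69} ∩ (A ∖ {67}) = ∅, so x is NOT a limit point.
  x = 68: open {68, 69} ∋ x has {68, 69} ∩ (A ∖ {68}) = ∅, so x is NOT a limit point.
  x = 69: open {69} ∋ x has {69} ∩ (A ∖ {69}) = ∅, so x is NOT a limit point.
  x = 70: open {69, 70} ∋ x has {69, 70} ∩ (A ∖ {70}) = ∅, so x is NOT a limit point.
Collecting: A' = ∅.


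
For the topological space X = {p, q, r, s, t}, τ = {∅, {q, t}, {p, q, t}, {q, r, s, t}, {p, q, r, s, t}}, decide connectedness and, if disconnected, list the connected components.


(X, τ) is connected.

Find clopen sets (U ∈ τ with X ∖ U ∈ τ):
  U = ∅, X ∖ U = {p, q, r, s, t} — both open, so U is clopen.
  U = {p, q, r, s, t}, X ∖ U = ∅ — both open, so U is clopen.
Only trivial clopens (∅ and X) exist, so (X, τ) is connected.
Compute connected components by grouping points that agree on all clopens:
  component: {p, q, r, s, t}


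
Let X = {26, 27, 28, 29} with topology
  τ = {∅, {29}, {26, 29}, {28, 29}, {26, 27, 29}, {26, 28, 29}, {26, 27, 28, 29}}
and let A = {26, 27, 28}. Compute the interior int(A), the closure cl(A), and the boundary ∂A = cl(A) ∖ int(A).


int(A) = ∅, cl(A) = {26, 27, 28}, ∂A = {26, 27, 28}.

Closed sets in (X, τ) are complements of opens:
  closed(X, τ) = {∅, {27}, {28}, {26, 27}, {27, 28}, {26, 27, 28}, {26, 27, 28, 29}}.
int(A) = ⋃ {U ∈ τ : U ⊆ A}. Opens contained in A: ∅.
Taking the union of these: int(A) = ∅.
cl(A) = ⋂ {C closed : A ⊆ C}. Closed sets containing A: {26, 27, 28}, {26, 27, 28, 29}.
Intersecting these: cl(A) = {26, 27, 28}.
∂A = cl(A) ∖ int(A) = {26, 27, 28} ∖ ∅ = {26, 27, 28}.


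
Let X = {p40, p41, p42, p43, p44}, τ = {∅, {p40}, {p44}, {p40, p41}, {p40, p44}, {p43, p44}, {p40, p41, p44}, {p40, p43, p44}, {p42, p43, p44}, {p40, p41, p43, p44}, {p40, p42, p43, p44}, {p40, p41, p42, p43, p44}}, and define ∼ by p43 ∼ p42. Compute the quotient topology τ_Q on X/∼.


X/∼ = {[p40], [p41], [p42=p43], [p44]}; |τ_Q| = 9.

Equivalence classes: [p40], [p41], [p42=p43], [p44].
Quotient map π: X → X/∼ sends p40 ↦ [p40], p41 ↦ [p41], p42 ↦ [p42=p43], p43 ↦ [p42=p43], p44 ↦ [p44].
For each subset V ⊆ X/∼, compute π^{-1}(V) ⊆ X and check whether π^{-1}(V) ∈ τ. V is open in τ_Q iff π^{-1}(V) ∈ τ.
  V = {}: π^{-1}(V) = ∅ ∈ τ ✓.
  V = {[p40]}: π^{-1}(V) = {p40} ∈ τ ✓.
  V = {[p41]}: π^{-1}(V) = {p41} ∉ τ ✗.
  V = {[p40], [p41]}: π^{-1}(V) = {p40, p41} ∈ τ ✓.
  V = {[p42=p43]}: π^{-1}(V) = {p42, p43} ∉ τ ✗.
  V = {[p40], [p42=p43]}: π^{-1}(V) = {p40, p42, p43} ∉ τ ✗.
  V = {[p41], [p42=p43]}: π^{-1}(V) = {p41, p42, p43} ∉ τ ✗.
  V = {[p40], [p41], [p42=p43]}: π^{-1}(V) = {p40, p41, p42, p43} ∉ τ ✗.
  V = {[p44]}: π^{-1}(V) = {p44} ∈ τ ✓.
  V = {[p40], [p44]}: π^{-1}(V) = {p40, p44} ∈ τ ✓.
  V = {[p41], [p44]}: π^{-1}(V) = {p41, p44} ∉ τ ✗.
  V = {[p40], [p41], [p44]}: π^{-1}(V) = {p40, p41, p44} ∈ τ ✓.
  V = {[p42=p43], [p44]}: π^{-1}(V) = {p42, p43, p44} ∈ τ ✓.
  V = {[p40], [p42=p43], [p44]}: π^{-1}(V) = {p40, p42, p43, p44} ∈ τ ✓.
  V = {[p41], [p42=p43], [p44]}: π^{-1}(V) = {p41, p42, p43, p44} ∉ τ ✗.
  V = {[p40], [p41], [p42=p43], [p44]}: π^{-1}(V) = {p40, p41, p42, p43, p44} ∈ τ ✓.
Open sets in the quotient: τ_Q = {{}, {[p40]}, {[p40], [p41]}, {[p44]}, {[p40], [p44]}, {[p40], [p41], [p44]}, {[p42=p43], [p44]}, {[p40], [p42=p43], [p44]}, {[p40], [p41], [p42=p43], [p44]}} (9 elements).


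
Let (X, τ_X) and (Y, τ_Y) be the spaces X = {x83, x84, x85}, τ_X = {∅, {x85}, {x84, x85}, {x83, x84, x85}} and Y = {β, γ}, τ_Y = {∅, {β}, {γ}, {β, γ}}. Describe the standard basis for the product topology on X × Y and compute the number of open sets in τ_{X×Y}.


Basis B = {∅ × ∅, {x85} × {β}, {x85} × {γ}, {x84, x85} × {β}, {x84, x85} × {γ}, {x85} × {β, γ}, {x83, x84, x85} × {β}, {x83, x84, x85} × {γ}, {x84, x85} × {β, γ}, {x83, x84, x85} × {β, γ}}; |τ_{X×Y}| = 16.

Enumerate products U × V with U ∈ τ_X, V ∈ τ_Y (deduplicated):
  ∅ × ∅ = {} (∅)
  {x85} × {β} = {(x85,β)}
  {x85} × {γ} = {(x85,γ)}
  {x84, x85} × {β} = {(x84,β), (x85,β)}
  {x84, x85} × {γ} = {(x84,γ), (x85,γ)}
  {x85} × {β, γ} = {(x85,β), (x85,γ)}
  {x83, x84, x85} × {β} = {(x83,β), (x84,β), (x85,β)}
  {x83, x84, x85} × {γ} = {(x83,γ), (x84,γ), (x85,γ)}
  {x84, x85} × {β, γ} = {(x84,β), (x84,γ), (x85,β), (x85,γ)}
  {x83, x84, x85} × {β, γ} = {(x83,β), (x83,γ), (x84,β), (x84,γ), (x85,β), (x85,γ)}
These 10 distinct sets form the basis B.
Close under arbitrary unions to get τ_{X×Y}; counting gives |τ_{X×Y}| = 16.


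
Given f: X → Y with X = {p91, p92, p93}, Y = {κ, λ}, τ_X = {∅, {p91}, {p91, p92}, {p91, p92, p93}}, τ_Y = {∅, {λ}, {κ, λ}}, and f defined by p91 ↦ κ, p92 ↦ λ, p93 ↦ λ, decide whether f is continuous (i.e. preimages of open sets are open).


f is NOT continuous.

Compute f^{-1}(U) for each U ∈ τ_Y:
  U = ∅: f^{-1}(U) = ∅ ∈ τ_X ✓.
  U = {λ}: f^{-1}(U) = {p92, p93} ∉ τ_X ✗.
  U = {κ, λ}: f^{-1}(U) = {p91, p92, p93} ∈ τ_X ✓.
Found U = {λ} with f^{-1}(U) = {p92, p93} not in τ_X. Therefore f is NOT continuous.


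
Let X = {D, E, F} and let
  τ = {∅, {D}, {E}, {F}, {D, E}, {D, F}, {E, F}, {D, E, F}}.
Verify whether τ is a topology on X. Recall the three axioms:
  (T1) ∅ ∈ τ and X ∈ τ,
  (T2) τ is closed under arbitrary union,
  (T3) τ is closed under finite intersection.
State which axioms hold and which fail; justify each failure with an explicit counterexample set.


τ IS a topology on X.

Axiom (T1): ∅ ∈ τ? Yes; X ∈ τ? Yes.
Axiom (T2/T3): check pairwise unions and intersections of members of τ.
All pairwise intersections and unions checked — each lies in τ. Therefore τ satisfies (T1), (T2), (T3): it IS a topology on X.


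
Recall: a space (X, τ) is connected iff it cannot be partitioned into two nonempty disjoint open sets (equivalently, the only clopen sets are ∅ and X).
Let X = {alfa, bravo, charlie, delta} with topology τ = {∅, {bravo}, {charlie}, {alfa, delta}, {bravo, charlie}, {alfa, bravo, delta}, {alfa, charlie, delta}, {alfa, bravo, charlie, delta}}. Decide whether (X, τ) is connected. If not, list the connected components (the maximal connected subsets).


(X, τ) is disconnected; components = [{bravo}, {charlie}, {alfa, delta}].

Find clopen sets (U ∈ τ with X ∖ U ∈ τ):
  U = ∅, X ∖ U = {alfa, bravo, charlie, delta} — both open, so U is clopen.
  U = {bravo}, X ∖ U = {alfa, charlie, delta} — both open, so U is clopen.
  U = {charlie}, X ∖ U = {alfa, bravo, delta} — both open, so U is clopen.
  U = {alfa, delta}, X ∖ U = {bravo, charlie} — both open, so U is clopen.
  U = {bravo, charlie}, X ∖ U = {alfa, delta} — both open, so U is clopen.
  U = {alfa, bravo, delta}, X ∖ U = {charlie} — both open, so U is clopen.
  U = {alfa, charlie, delta}, X ∖ U = {bravo} — both open, so U is clopen.
  U = {alfa, bravo, charlie, delta}, X ∖ U = ∅ — both open, so U is clopen.
Nontrivial clopen(s) exist: e.g. {alfa, delta}. So (X, τ) is disconnected.
Compute connected components by grouping points that agree on all clopens:
  component: {bravo}
  component: {charlie}
  component: {alfa, delta}


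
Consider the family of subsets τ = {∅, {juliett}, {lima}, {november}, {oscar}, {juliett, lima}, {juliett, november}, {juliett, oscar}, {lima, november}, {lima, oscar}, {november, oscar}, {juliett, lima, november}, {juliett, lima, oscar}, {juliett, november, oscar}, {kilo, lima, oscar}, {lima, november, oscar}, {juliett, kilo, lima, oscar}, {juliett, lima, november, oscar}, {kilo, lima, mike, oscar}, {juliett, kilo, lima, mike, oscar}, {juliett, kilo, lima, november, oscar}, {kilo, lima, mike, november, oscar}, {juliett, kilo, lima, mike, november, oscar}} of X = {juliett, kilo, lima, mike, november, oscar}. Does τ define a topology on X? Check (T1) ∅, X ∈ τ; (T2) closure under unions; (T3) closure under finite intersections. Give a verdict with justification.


τ is NOT a topology on X.

Axiom (T1): ∅ ∈ τ? Yes; X ∈ τ? Yes.
Axiom (T2/T3): check pairwise unions and intersections of members of τ.
Counterexample for (T2): {november} ∪ {kilo, lima, oscar} = {kilo, lima, november, oscar} ∉ τ. Therefore τ is NOT a topology.


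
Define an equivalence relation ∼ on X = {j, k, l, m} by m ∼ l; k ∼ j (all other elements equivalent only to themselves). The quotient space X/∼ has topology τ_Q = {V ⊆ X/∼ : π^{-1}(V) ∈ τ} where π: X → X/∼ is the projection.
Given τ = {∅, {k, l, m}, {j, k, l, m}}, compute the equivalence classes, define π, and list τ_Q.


X/∼ = {[j=k], [l=m]}; |τ_Q| = 2.

Equivalence classes: [j=k], [l=m].
Quotient map π: X → X/∼ sends j ↦ [j=k], k ↦ [j=k], l ↦ [l=m], m ↦ [l=m].
For each subset V ⊆ X/∼, compute π^{-1}(V) ⊆ X and check whether π^{-1}(V) ∈ τ. V is open in τ_Q iff π^{-1}(V) ∈ τ.
  V = {}: π^{-1}(V) = ∅ ∈ τ ✓.
  V = {[j=k]}: π^{-1}(V) = {j, k} ∉ τ ✗.
  V = {[l=m]}: π^{-1}(V) = {l, m} ∉ τ ✗.
  V = {[j=k], [l=m]}: π^{-1}(V) = {j, k, l, m} ∈ τ ✓.
Open sets in the quotient: τ_Q = {{}, {[j=k], [l=m]}} (2 elements).


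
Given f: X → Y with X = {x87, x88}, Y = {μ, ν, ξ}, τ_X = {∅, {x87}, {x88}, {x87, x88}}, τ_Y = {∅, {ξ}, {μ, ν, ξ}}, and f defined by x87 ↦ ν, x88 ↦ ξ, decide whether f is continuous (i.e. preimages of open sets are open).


f IS continuous.

Compute f^{-1}(U) for each U ∈ τ_Y:
  U = ∅: f^{-1}(U) = ∅ ∈ τ_X ✓.
  U = {ξ}: f^{-1}(U) = {x88} ∈ τ_X ✓.
  U = {μ, ν, ξ}: f^{-1}(U) = {x87, x88} ∈ τ_X ✓.
Every preimage lies in τ_X, so f IS continuous.


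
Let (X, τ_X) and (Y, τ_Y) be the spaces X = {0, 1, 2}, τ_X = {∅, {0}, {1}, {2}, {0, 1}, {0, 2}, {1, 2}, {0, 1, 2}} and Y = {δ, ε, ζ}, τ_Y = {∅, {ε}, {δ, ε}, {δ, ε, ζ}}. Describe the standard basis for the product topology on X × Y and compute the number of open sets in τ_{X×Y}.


Basis B = {∅ × ∅, {0} × {ε}, {1} × {ε}, {2} × {ε}, {0} × {δ, ε}, {0, 1} × {ε}, {0, 2} × {ε}, {1} × {δ, ε}, {1, 2} × {ε}, {2} × {δ, ε}, {0} × {δ, ε, ζ}, {0, 1, 2} × {ε}, {1} × {δ, ε, ζ}, {2} × {δ, ε, ζ}, {0, 1} × {δ, ε}, {0, 2} × {δ, ε}, {1, 2} × {δ, ε}, {0, 1} × {δ, ε, ζ}, {0, 2} × {δ, ε, ζ}, {0, 1, 2} × {δ, ε}, {1, 2} × {δ, ε, ζ}, {0, 1, 2} × {δ, ε, ζ}}; |τ_{X×Y}| = 64.

Enumerate products U × V with U ∈ τ_X, V ∈ τ_Y (deduplicated):
  ∅ × ∅ = {} (∅)
  {0} × {ε} = {(0,ε)}
  {1} × {ε} = {(1,ε)}
  {2} × {ε} = {(2,ε)}
  {0} × {δ, ε} = {(0,δ), (0,ε)}
  {0, 1} × {ε} = {(0,ε), (1,ε)}
  {0, 2} × {ε} = {(0,ε), (2,ε)}
  {1} × {δ, ε} = {(1,δ), (1,ε)}
  {1, 2} × {ε} = {(1,ε), (2,ε)}
  {2} × {δ, ε} = {(2,δ), (2,ε)}
  {0} × {δ, ε, ζ} = {(0,δ), (0,ε), (0,ζ)}
  {0, 1, 2} × {ε} = {(0,ε), (1,ε), (2,ε)}
  {1} × {δ, ε, ζ} = {(1,δ), (1,ε), (1,ζ)}
  {2} × {δ, ε, ζ} = {(2,δ), (2,ε), (2,ζ)}
  {0, 1} × {δ, ε} = {(0,δ), (0,ε), (1,δ), (1,ε)}
  {0, 2} × {δ, ε} = {(0,δ), (0,ε), (2,δ), (2,ε)}
  {1, 2} × {δ, ε} = {(1,δ), (1,ε), (2,δ), (2,ε)}
  {0, 1} × {δ, ε, ζ} = {(0,δ), (0,ε), (0,ζ), (1,δ), (1,ε), (1,ζ)}
  {0, 2} × {δ, ε, ζ} = {(0,δ), (0,ε), (0,ζ), (2,δ), (2,ε), (2,ζ)}
  {0, 1, 2} × {δ, ε} = {(0,δ), (0,ε), (1,δ), (1,ε), (2,δ), (2,ε)}
  {1, 2} × {δ, ε, ζ} = {(1,δ), (1,ε), (1,ζ), (2,δ), (2,ε), (2,ζ)}
  {0, 1, 2} × {δ, ε, ζ} = {(0,δ), (0,ε), (0,ζ), (1,δ), (1,ε), (1,ζ), (2,δ), (2,ε), (2,ζ)}
These 22 distinct sets form the basis B.
Close under arbitrary unions to get τ_{X×Y}; counting gives |τ_{X×Y}| = 64.


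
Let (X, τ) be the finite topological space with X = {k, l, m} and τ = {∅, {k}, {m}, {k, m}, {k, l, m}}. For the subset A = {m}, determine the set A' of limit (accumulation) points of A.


A' = {l}

For each x ∈ X, list the open sets U ∈ τ with x ∈ U, then check whether U ∩ (A ∖ {x}) ≠ ∅ for every such U.
  x = k: open {k} ∋ x has {k} ∩ (A ∖ {k}) = ∅, so x is NOT a limit point.
  x = l: opens ∋ x are {k, l, m}; each meets A ∖ {l}, so x IS a limit point.
  x = m: open {m} ∋ x has {m} ∩ (A ∖ {m}) = ∅, so x is NOT a limit point.
Collecting: A' = {l}.


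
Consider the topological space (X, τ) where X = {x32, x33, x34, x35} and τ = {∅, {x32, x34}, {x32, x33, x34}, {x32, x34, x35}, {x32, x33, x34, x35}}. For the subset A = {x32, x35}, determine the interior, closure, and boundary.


int(A) = ∅, cl(A) = {x32, x33, x34, x35}, ∂A = {x32, x33, x34, x35}.

Closed sets in (X, τ) are complements of opens:
  closed(X, τ) = {∅, {x33}, {x35}, {x33, x35}, {x32, x33, x34, x35}}.
int(A) = ⋃ {U ∈ τ : U ⊆ A}. Opens contained in A: ∅.
Taking the union of these: int(A) = ∅.
cl(A) = ⋂ {C closed : A ⊆ C}. Closed sets containing A: {x32, x33, x34, x35}.
Intersecting these: cl(A) = {x32, x33, x34, x35}.
∂A = cl(A) ∖ int(A) = {x32, x33, x34, x35} ∖ ∅ = {x32, x33, x34, x35}.


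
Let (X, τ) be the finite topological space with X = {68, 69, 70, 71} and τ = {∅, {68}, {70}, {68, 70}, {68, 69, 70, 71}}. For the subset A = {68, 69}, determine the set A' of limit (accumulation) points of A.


A' = {69, 71}

For each x ∈ X, list the open sets U ∈ τ with x ∈ U, then check whether U ∩ (A ∖ {x}) ≠ ∅ for every such U.
  x = 68: open {68} ∋ x has {68} ∩ (A ∖ {68}) = ∅, so x is NOT a limit point.
  x = 69: opens ∋ x are {68, 69, 70, 71}; each meets A ∖ {69}, so x IS a limit point.
  x = 70: open {70} ∋ x has {70} ∩ (A ∖ {70}) = ∅, so x is NOT a limit point.
  x = 71: opens ∋ x are {68, 69, 70, 71}; each meets A ∖ {71}, so x IS a limit point.
Collecting: A' = {69, 71}.


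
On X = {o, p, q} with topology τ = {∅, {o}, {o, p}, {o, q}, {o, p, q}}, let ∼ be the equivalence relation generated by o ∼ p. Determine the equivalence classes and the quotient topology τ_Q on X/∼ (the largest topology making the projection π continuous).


X/∼ = {[o=p], [q]}; |τ_Q| = 3.

Equivalence classes: [o=p], [q].
Quotient map π: X → X/∼ sends o ↦ [o=p], p ↦ [o=p], q ↦ [q].
For each subset V ⊆ X/∼, compute π^{-1}(V) ⊆ X and check whether π^{-1}(V) ∈ τ. V is open in τ_Q iff π^{-1}(V) ∈ τ.
  V = {}: π^{-1}(V) = ∅ ∈ τ ✓.
  V = {[o=p]}: π^{-1}(V) = {o, p} ∈ τ ✓.
  V = {[q]}: π^{-1}(V) = {q} ∉ τ ✗.
  V = {[o=p], [q]}: π^{-1}(V) = {o, p, q} ∈ τ ✓.
Open sets in the quotient: τ_Q = {{}, {[o=p]}, {[o=p], [q]}} (3 elements).


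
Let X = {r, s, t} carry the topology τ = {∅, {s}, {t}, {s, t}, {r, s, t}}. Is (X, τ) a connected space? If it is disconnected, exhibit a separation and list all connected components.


(X, τ) is connected.

Find clopen sets (U ∈ τ with X ∖ U ∈ τ):
  U = ∅, X ∖ U = {r, s, t} — both open, so U is clopen.
  U = {r, s, t}, X ∖ U = ∅ — both open, so U is clopen.
Only trivial clopens (∅ and X) exist, so (X, τ) is connected.
Compute connected components by grouping points that agree on all clopens:
  component: {r, s, t}


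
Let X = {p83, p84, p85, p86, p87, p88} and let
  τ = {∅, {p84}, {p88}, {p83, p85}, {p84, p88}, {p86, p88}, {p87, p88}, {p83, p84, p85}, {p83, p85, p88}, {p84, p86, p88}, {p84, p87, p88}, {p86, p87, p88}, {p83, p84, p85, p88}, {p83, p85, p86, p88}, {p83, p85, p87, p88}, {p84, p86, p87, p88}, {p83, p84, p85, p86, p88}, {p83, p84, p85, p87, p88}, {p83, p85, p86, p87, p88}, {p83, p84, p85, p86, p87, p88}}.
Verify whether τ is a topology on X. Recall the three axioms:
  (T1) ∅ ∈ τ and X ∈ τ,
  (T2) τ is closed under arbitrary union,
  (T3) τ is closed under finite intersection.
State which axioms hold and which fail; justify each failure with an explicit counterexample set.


τ IS a topology on X.

Axiom (T1): ∅ ∈ τ? Yes; X ∈ τ? Yes.
Axiom (T2/T3): check pairwise unions and intersections of members of τ.
All pairwise intersections and unions checked — each lies in τ. Therefore τ satisfies (T1), (T2), (T3): it IS a topology on X.


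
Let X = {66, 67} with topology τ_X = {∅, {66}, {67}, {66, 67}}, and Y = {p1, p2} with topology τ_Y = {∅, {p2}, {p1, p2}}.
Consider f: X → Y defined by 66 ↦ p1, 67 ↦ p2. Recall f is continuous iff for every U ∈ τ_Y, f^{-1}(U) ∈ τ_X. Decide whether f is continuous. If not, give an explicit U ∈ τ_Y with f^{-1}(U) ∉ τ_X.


f IS continuous.

Compute f^{-1}(U) for each U ∈ τ_Y:
  U = ∅: f^{-1}(U) = ∅ ∈ τ_X ✓.
  U = {p2}: f^{-1}(U) = {67} ∈ τ_X ✓.
  U = {p1, p2}: f^{-1}(U) = {66, 67} ∈ τ_X ✓.
Every preimage lies in τ_X, so f IS continuous.


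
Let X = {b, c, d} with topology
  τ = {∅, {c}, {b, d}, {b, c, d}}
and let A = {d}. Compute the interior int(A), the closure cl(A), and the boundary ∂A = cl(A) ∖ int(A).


int(A) = ∅, cl(A) = {b, d}, ∂A = {b, d}.

Closed sets in (X, τ) are complements of opens:
  closed(X, τ) = {∅, {c}, {b, d}, {b, c, d}}.
int(A) = ⋃ {U ∈ τ : U ⊆ A}. Opens contained in A: ∅.
Taking the union of these: int(A) = ∅.
cl(A) = ⋂ {C closed : A ⊆ C}. Closed sets containing A: {b, d}, {b, c, d}.
Intersecting these: cl(A) = {b, d}.
∂A = cl(A) ∖ int(A) = {b, d} ∖ ∅ = {b, d}.


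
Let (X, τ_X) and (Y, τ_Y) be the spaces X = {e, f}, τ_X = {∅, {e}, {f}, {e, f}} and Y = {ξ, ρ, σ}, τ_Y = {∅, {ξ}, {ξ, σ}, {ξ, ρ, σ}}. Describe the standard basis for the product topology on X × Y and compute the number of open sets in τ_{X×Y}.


Basis B = {∅ × ∅, {e} × {ξ}, {f} × {ξ}, {e} × {ξ, σ}, {e, f} × {ξ}, {f} × {ξ, σ}, {e} × {ξ, ρ, σ}, {f} × {ξ, ρ, σ}, {e, f} × {ξ, σ}, {e, f} × {ξ, ρ, σ}}; |τ_{X×Y}| = 16.

Enumerate products U × V with U ∈ τ_X, V ∈ τ_Y (deduplicated):
  ∅ × ∅ = {} (∅)
  {e} × {ξ} = {(e,ξ)}
  {f} × {ξ} = {(f,ξ)}
  {e} × {ξ, σ} = {(e,ξ), (e,σ)}
  {e, f} × {ξ} = {(e,ξ), (f,ξ)}
  {f} × {ξ, σ} = {(f,ξ), (f,σ)}
  {e} × {ξ, ρ, σ} = {(e,ξ), (e,ρ), (e,σ)}
  {f} × {ξ, ρ, σ} = {(f,ξ), (f,ρ), (f,σ)}
  {e, f} × {ξ, σ} = {(e,ξ), (e,σ), (f,ξ), (f,σ)}
  {e, f} × {ξ, ρ, σ} = {(e,ξ), (e,ρ), (e,σ), (f,ξ), (f,ρ), (f,σ)}
These 10 distinct sets form the basis B.
Close under arbitrary unions to get τ_{X×Y}; counting gives |τ_{X×Y}| = 16.


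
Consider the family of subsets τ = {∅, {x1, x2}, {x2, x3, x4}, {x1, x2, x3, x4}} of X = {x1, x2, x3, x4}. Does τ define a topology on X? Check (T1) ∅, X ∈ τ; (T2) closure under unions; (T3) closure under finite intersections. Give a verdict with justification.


τ is NOT a topology on X.

Axiom (T1): ∅ ∈ τ? Yes; X ∈ τ? Yes.
Axiom (T2/T3): check pairwise unions and intersections of members of τ.
Counterexample for (T3): {x1, x2} ∩ {x2, x3, x4} = {x2} ∉ τ. Therefore τ is NOT a topology.


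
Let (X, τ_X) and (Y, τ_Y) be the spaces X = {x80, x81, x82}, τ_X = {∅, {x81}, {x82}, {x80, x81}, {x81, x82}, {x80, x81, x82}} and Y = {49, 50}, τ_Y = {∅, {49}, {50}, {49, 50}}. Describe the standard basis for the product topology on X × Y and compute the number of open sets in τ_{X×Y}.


Basis B = {∅ × ∅, {x81} × {49}, {x81} × {50}, {x82} × {49}, {x82} × {50}, {x80, x81} × {49}, {x80, x81} × {50}, {x81} × {49, 50}, {x81, x82} × {49}, {x81, x82} × {50}, {x82} × {49, 50}, {x80, x81, x82} × {49}, {x80, x81, x82} × {50}, {x80, x81} × {49, 50}, {x81, x82} × {49, 50}, {x80, x81, x82} × {49, 50}}; |τ_{X×Y}| = 36.

Enumerate products U × V with U ∈ τ_X, V ∈ τ_Y (deduplicated):
  ∅ × ∅ = {} (∅)
  {x81} × {49} = {(x81,49)}
  {x81} × {50} = {(x81,50)}
  {x82} × {49} = {(x82,49)}
  {x82} × {50} = {(x82,50)}
  {x80, x81} × {49} = {(x80,49), (x81,49)}
  {x80, x81} × {50} = {(x80,50), (x81,50)}
  {x81} × {49, 50} = {(x81,49), (x81,50)}
  {x81, x82} × {49} = {(x81,49), (x82,49)}
  {x81, x82} × {50} = {(x81,50), (x82,50)}
  {x82} × {49, 50} = {(x82,49), (x82,50)}
  {x80, x81, x82} × {49} = {(x80,49), (x81,49), (x82,49)}
  {x80, x81, x82} × {50} = {(x80,50), (x81,50), (x82,50)}
  {x80, x81} × {49, 50} = {(x80,49), (x80,50), (x81,49), (x81,50)}
  {x81, x82} × {49, 50} = {(x81,49), (x81,50), (x82,49), (x82,50)}
  {x80, x81, x82} × {49, 50} = {(x80,49), (x80,50), (x81,49), (x81,50), (x82,49), (x82,50)}
These 16 distinct sets form the basis B.
Close under arbitrary unions to get τ_{X×Y}; counting gives |τ_{X×Y}| = 36.


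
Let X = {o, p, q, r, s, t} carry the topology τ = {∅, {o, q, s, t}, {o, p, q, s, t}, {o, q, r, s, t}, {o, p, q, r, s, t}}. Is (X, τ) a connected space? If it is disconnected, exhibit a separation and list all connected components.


(X, τ) is connected.

Find clopen sets (U ∈ τ with X ∖ U ∈ τ):
  U = ∅, X ∖ U = {o, p, q, r, s, t} — both open, so U is clopen.
  U = {o, p, q, r, s, t}, X ∖ U = ∅ — both open, so U is clopen.
Only trivial clopens (∅ and X) exist, so (X, τ) is connected.
Compute connected components by grouping points that agree on all clopens:
  component: {o, p, q, r, s, t}


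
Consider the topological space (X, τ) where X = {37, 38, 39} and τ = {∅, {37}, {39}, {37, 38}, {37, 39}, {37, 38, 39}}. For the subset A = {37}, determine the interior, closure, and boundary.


int(A) = {37}, cl(A) = {37, 38}, ∂A = {38}.

Closed sets in (X, τ) are complements of opens:
  closed(X, τ) = {∅, {38}, {39}, {37, 38}, {38, 39}, {37, 38, 39}}.
int(A) = ⋃ {U ∈ τ : U ⊆ A}. Opens contained in A: ∅, {37}.
Taking the union of these: int(A) = {37}.
cl(A) = ⋂ {C closed : A ⊆ C}. Closed sets containing A: {37, 38}, {37, 38, 39}.
Intersecting these: cl(A) = {37, 38}.
∂A = cl(A) ∖ int(A) = {37, 38} ∖ {37} = {38}.


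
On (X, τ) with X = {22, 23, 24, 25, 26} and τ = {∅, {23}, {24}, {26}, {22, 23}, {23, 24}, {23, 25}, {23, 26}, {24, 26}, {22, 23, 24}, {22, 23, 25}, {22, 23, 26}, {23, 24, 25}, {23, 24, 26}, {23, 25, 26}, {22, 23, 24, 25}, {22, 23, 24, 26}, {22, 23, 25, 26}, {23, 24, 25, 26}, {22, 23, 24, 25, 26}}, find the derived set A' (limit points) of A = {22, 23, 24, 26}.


A' = {22, 25}

For each x ∈ X, list the open sets U ∈ τ with x ∈ U, then check whether U ∩ (A ∖ {x}) ≠ ∅ for every such U.
  x = 22: opens ∋ x are {22, 23}, {22, 23, 24}, {22, 23, 25}, {22, 23, 26}, {22, 23, 24, 25}, {22, 23, 24, 26}, {22, 23, 25, 26}, {22, 23, 24, 25, 26}; each meets A ∖ {22}, so x IS a limit point.
  x = 23: open {23} ∋ x has {23} ∩ (A ∖ {23}) = ∅, so x is NOT a limit point.
  x = 24: open {24} ∋ x has {24} ∩ (A ∖ {24}) = ∅, so x is NOT a limit point.
  x = 25: opens ∋ x are {23, 25}, {22, 23, 25}, {23, 24, 25}, {23, 25, 26}, {22, 23, 24, 25}, {22, 23, 25, 26}, {23, 24, 25, 26}, {22, 23, 24, 25, 26}; each meets A ∖ {25}, so x IS a limit point.
  x = 26: open {26} ∋ x has {26} ∩ (A ∖ {26}) = ∅, so x is NOT a limit point.
Collecting: A' = {22, 25}.


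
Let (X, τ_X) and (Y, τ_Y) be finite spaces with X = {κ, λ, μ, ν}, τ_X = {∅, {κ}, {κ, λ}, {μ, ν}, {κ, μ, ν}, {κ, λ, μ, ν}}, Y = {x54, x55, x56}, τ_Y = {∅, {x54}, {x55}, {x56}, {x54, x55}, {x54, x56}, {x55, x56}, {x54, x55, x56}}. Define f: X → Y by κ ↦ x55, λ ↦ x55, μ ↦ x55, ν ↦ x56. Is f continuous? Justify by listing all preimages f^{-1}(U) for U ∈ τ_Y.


f is NOT continuous.

Compute f^{-1}(U) for each U ∈ τ_Y:
  U = ∅: f^{-1}(U) = ∅ ∈ τ_X ✓.
  U = {x54}: f^{-1}(U) = ∅ ∈ τ_X ✓.
  U = {x55}: f^{-1}(U) = {κ, λ, μ} ∉ τ_X ✗.
  U = {x56}: f^{-1}(U) = {ν} ∉ τ_X ✗.
  U = {x54, x55}: f^{-1}(U) = {κ, λ, μ} ∉ τ_X ✗.
  U = {x54, x56}: f^{-1}(U) = {ν} ∉ τ_X ✗.
  U = {x55, x56}: f^{-1}(U) = {κ, λ, μ, ν} ∈ τ_X ✓.
  U = {x54, x55, x56}: f^{-1}(U) = {κ, λ, μ, ν} ∈ τ_X ✓.
Found U = {x55} with f^{-1}(U) = {κ, λ, μ} not in τ_X. Therefore f is NOT continuous.


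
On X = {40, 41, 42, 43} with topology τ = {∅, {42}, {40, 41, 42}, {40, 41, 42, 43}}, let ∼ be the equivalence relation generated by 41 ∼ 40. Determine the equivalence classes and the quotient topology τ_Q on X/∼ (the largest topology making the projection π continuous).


X/∼ = {[40=41], [42], [43]}; |τ_Q| = 4.

Equivalence classes: [40=41], [42], [43].
Quotient map π: X → X/∼ sends 40 ↦ [40=41], 41 ↦ [40=41], 42 ↦ [42], 43 ↦ [43].
For each subset V ⊆ X/∼, compute π^{-1}(V) ⊆ X and check whether π^{-1}(V) ∈ τ. V is open in τ_Q iff π^{-1}(V) ∈ τ.
  V = {}: π^{-1}(V) = ∅ ∈ τ ✓.
  V = {[40=41]}: π^{-1}(V) = {40, 41} ∉ τ ✗.
  V = {[42]}: π^{-1}(V) = {42} ∈ τ ✓.
  V = {[40=41], [42]}: π^{-1}(V) = {40, 41, 42} ∈ τ ✓.
  V = {[43]}: π^{-1}(V) = {43} ∉ τ ✗.
  V = {[40=41], [43]}: π^{-1}(V) = {40, 41, 43} ∉ τ ✗.
  V = {[42], [43]}: π^{-1}(V) = {42, 43} ∉ τ ✗.
  V = {[40=41], [42], [43]}: π^{-1}(V) = {40, 41, 42, 43} ∈ τ ✓.
Open sets in the quotient: τ_Q = {{}, {[42]}, {[40=41], [42]}, {[40=41], [42], [43]}} (4 elements).


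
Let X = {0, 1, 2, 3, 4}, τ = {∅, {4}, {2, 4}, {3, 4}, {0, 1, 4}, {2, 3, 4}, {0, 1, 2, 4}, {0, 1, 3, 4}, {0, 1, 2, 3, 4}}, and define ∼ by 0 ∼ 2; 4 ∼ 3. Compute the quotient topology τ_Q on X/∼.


X/∼ = {[0=2], [1], [3=4]}; |τ_Q| = 3.

Equivalence classes: [0=2], [1], [3=4].
Quotient map π: X → X/∼ sends 0 ↦ [0=2], 1 ↦ [1], 2 ↦ [0=2], 3 ↦ [3=4], 4 ↦ [3=4].
For each subset V ⊆ X/∼, compute π^{-1}(V) ⊆ X and check whether π^{-1}(V) ∈ τ. V is open in τ_Q iff π^{-1}(V) ∈ τ.
  V = {}: π^{-1}(V) = ∅ ∈ τ ✓.
  V = {[0=2]}: π^{-1}(V) = {0, 2} ∉ τ ✗.
  V = {[1]}: π^{-1}(V) = {1} ∉ τ ✗.
  V = {[0=2], [1]}: π^{-1}(V) = {0, 1, 2} ∉ τ ✗.
  V = {[3=4]}: π^{-1}(V) = {3, 4} ∈ τ ✓.
  V = {[0=2], [3=4]}: π^{-1}(V) = {0, 2, 3, 4} ∉ τ ✗.
  V = {[1], [3=4]}: π^{-1}(V) = {1, 3, 4} ∉ τ ✗.
  V = {[0=2], [1], [3=4]}: π^{-1}(V) = {0, 1, 2, 3, 4} ∈ τ ✓.
Open sets in the quotient: τ_Q = {{}, {[3=4]}, {[0=2], [1], [3=4]}} (3 elements).


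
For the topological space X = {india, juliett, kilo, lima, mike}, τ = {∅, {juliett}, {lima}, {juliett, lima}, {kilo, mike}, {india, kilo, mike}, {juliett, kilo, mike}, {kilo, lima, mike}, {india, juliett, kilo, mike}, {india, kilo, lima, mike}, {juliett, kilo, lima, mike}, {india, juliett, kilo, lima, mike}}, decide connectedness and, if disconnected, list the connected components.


(X, τ) is disconnected; components = [{juliett}, {lima}, {india, kilo, mike}].

Find clopen sets (U ∈ τ with X ∖ U ∈ τ):
  U = ∅, X ∖ U = {india, juliett, kilo, lima, mike} — both open, so U is clopen.
  U = {juliett}, X ∖ U = {india, kilo, lima, mike} — both open, so U is clopen.
  U = {lima}, X ∖ U = {india, juliett, kilo, mike} — both open, so U is clopen.
  U = {juliett, lima}, X ∖ U = {india, kilo, mike} — both open, so U is clopen.
  U = {india, kilo, mike}, X ∖ U = {juliett, lima} — both open, so U is clopen.
  U = {india, juliett, kilo, mike}, X ∖ U = {lima} — both open, so U is clopen.
  U = {india, kilo, lima, mike}, X ∖ U = {juliett} — both open, so U is clopen.
  U = {india, juliett, kilo, lima, mike}, X ∖ U = ∅ — both open, so U is clopen.
Nontrivial clopen(s) exist: e.g. {juliett, lima}. So (X, τ) is disconnected.
Compute connected components by grouping points that agree on all clopens:
  component: {juliett}
  component: {lima}
  component: {india, kilo, mike}


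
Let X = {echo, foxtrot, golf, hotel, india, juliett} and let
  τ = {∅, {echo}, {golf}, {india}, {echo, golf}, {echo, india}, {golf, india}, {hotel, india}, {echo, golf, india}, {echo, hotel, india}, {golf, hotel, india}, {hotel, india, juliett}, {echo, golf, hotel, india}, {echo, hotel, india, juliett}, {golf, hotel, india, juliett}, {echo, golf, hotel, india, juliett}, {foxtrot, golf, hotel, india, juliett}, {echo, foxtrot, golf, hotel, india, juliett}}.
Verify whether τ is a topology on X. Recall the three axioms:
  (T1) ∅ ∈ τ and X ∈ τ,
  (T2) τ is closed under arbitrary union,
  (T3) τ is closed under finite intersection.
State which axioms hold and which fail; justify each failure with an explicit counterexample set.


τ IS a topology on X.

Axiom (T1): ∅ ∈ τ? Yes; X ∈ τ? Yes.
Axiom (T2/T3): check pairwise unions and intersections of members of τ.
All pairwise intersections and unions checked — each lies in τ. Therefore τ satisfies (T1), (T2), (T3): it IS a topology on X.


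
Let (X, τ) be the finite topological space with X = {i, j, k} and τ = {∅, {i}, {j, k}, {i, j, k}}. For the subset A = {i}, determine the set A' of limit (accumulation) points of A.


A' = ∅

For each x ∈ X, list the open sets U ∈ τ with x ∈ U, then check whether U ∩ (A ∖ {x}) ≠ ∅ for every such U.
  x = i: open {i} ∋ x has {i} ∩ (A ∖ {i}) = ∅, so x is NOT a limit point.
  x = j: open {j, k} ∋ x has {j, k} ∩ (A ∖ {j}) = ∅, so x is NOT a limit point.
  x = k: open {j, k} ∋ x has {j, k} ∩ (A ∖ {k}) = ∅, so x is NOT a limit point.
Collecting: A' = ∅.


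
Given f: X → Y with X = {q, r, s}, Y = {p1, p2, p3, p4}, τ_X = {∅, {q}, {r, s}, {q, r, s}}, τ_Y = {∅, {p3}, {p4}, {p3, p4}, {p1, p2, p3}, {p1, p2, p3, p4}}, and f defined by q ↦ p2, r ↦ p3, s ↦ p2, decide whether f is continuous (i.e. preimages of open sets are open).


f is NOT continuous.

Compute f^{-1}(U) for each U ∈ τ_Y:
  U = ∅: f^{-1}(U) = ∅ ∈ τ_X ✓.
  U = {p3}: f^{-1}(U) = {r} ∉ τ_X ✗.
  U = {p4}: f^{-1}(U) = ∅ ∈ τ_X ✓.
  U = {p3, p4}: f^{-1}(U) = {r} ∉ τ_X ✗.
  U = {p1, p2, p3}: f^{-1}(U) = {q, r, s} ∈ τ_X ✓.
  U = {p1, p2, p3, p4}: f^{-1}(U) = {q, r, s} ∈ τ_X ✓.
Found U = {p3} with f^{-1}(U) = {r} not in τ_X. Therefore f is NOT continuous.


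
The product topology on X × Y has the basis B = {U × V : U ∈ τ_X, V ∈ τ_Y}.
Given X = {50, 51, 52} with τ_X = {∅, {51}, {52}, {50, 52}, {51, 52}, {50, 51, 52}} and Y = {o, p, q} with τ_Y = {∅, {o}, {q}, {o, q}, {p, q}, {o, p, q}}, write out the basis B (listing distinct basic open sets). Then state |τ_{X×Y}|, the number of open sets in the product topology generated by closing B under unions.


Basis B = {∅ × ∅, {51} × {o}, {51} × {q}, {52} × {o}, {52} × {q}, {50, 52} × {o}, {50, 52} × {q}, {51} × {o, q}, {51, 52} × {o}, {51} × {p, q}, {51, 52} × {q}, {52} × {o, q}, {52} × {p, q}, {50, 51, 52} × {o}, {50, 51, 52} × {q}, {51} × {o, p, q}, {52} × {o, p, q}, {50, 52} × {o, q}, {50, 52} × {p, q}, {51, 52} × {o, q}, {51, 52} × {p, q}, {50, 52} × {o, p, q}, {50, 51, 52} × {o, q}, {50, 51, 52} × {p, q}, {51, 52} × {o, p, q}, {50, 51, 52} × {o, p, q}}; |τ_{X×Y}| = 108.

Enumerate products U × V with U ∈ τ_X, V ∈ τ_Y (deduplicated):
  ∅ × ∅ = {} (∅)
  {51} × {o} = {(51,o)}
  {51} × {q} = {(51,q)}
  {52} × {o} = {(52,o)}
  {52} × {q} = {(52,q)}
  {50, 52} × {o} = {(50,o), (52,o)}
  {50, 52} × {q} = {(50,q), (52,q)}
  {51} × {o, q} = {(51,o), (51,q)}
  {51, 52} × {o} = {(51,o), (52,o)}
  {51} × {p, q} = {(51,p), (51,q)}
  {51, 52} × {q} = {(51,q), (52,q)}
  {52} × {o, q} = {(52,o), (52,q)}
  {52} × {p, q} = {(52,p), (52,q)}
  {50, 51, 52} × {o} = {(50,o), (51,o), (52,o)}
  {50, 51, 52} × {q} = {(50,q), (51,q), (52,q)}
  {51} × {o, p, q} = {(51,o), (51,p), (51,q)}
  {52} × {o, p, q} = {(52,o), (52,p), (52,q)}
  {50, 52} × {o, q} = {(50,o), (50,q), (52,o), (52,q)}
  {50, 52} × {p, q} = {(50,p), (50,q), (52,p), (52,q)}
  {51, 52} × {o, q} = {(51,o), (51,q), (52,o), (52,q)}
  {51, 52} × {p, q} = {(51,p), (51,q), (52,p), (52,q)}
  {50, 52} × {o, p, q} = {(50,o), (50,p), (50,q), (52,o), (52,p), (52,q)}
  {50, 51, 52} × {o, q} = {(50,o), (50,q), (51,o), (51,q), (52,o), (52,q)}
  {50, 51, 52} × {p, q} = {(50,p), (50,q), (51,p), (51,q), (52,p), (52,q)}
  {51, 52} × {o, p, q} = {(51,o), (51,p), (51,q), (52,o), (52,p), (52,q)}
  {50, 51, 52} × {o, p, q} = {(50,o), (50,p), (50,q), (51,o), (51,p), (51,q), (52,o), (52,p), (52,q)}
These 26 distinct sets form the basis B.
Close under arbitrary unions to get τ_{X×Y}; counting gives |τ_{X×Y}| = 108.


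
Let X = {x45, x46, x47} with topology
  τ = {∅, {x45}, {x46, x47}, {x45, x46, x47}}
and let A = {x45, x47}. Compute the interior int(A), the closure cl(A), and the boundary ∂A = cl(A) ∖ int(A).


int(A) = {x45}, cl(A) = {x45, x46, x47}, ∂A = {x46, x47}.

Closed sets in (X, τ) are complements of opens:
  closed(X, τ) = {∅, {x45}, {x46, x47}, {x45, x46, x47}}.
int(A) = ⋃ {U ∈ τ : U ⊆ A}. Opens contained in A: ∅, {x45}.
Taking the union of these: int(A) = {x45}.
cl(A) = ⋂ {C closed : A ⊆ C}. Closed sets containing A: {x45, x46, x47}.
Intersecting these: cl(A) = {x45, x46, x47}.
∂A = cl(A) ∖ int(A) = {x45, x46, x47} ∖ {x45} = {x46, x47}.


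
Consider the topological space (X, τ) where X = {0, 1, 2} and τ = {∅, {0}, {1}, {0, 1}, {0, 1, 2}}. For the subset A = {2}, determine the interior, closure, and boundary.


int(A) = ∅, cl(A) = {2}, ∂A = {2}.

Closed sets in (X, τ) are complements of opens:
  closed(X, τ) = {∅, {2}, {0, 2}, {1, 2}, {0, 1, 2}}.
int(A) = ⋃ {U ∈ τ : U ⊆ A}. Opens contained in A: ∅.
Taking the union of these: int(A) = ∅.
cl(A) = ⋂ {C closed : A ⊆ C}. Closed sets containing A: {2}, {0, 2}, {1, 2}, {0, 1, 2}.
Intersecting these: cl(A) = {2}.
∂A = cl(A) ∖ int(A) = {2} ∖ ∅ = {2}.


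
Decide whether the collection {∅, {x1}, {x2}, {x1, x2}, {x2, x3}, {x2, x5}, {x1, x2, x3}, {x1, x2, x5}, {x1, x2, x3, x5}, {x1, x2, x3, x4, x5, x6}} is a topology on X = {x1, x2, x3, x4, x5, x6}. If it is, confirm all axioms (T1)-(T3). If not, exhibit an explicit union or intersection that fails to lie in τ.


τ is NOT a topology on X.

Axiom (T1): ∅ ∈ τ? Yes; X ∈ τ? Yes.
Axiom (T2/T3): check pairwise unions and intersections of members of τ.
Counterexample for (T2): {x2, x3} ∪ {x2, x5} = {x2, x3, x5} ∉ τ. Therefore τ is NOT a topology.


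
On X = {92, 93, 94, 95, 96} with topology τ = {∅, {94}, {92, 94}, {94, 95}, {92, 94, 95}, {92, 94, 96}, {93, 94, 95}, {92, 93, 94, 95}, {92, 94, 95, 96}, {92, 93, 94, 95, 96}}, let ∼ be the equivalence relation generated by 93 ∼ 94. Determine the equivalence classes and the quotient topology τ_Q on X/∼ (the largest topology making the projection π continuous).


X/∼ = {[92], [93=94], [95], [96]}; |τ_Q| = 4.

Equivalence classes: [92], [93=94], [95], [96].
Quotient map π: X → X/∼ sends 92 ↦ [92], 93 ↦ [93=94], 94 ↦ [93=94], 95 ↦ [95], 96 ↦ [96].
For each subset V ⊆ X/∼, compute π^{-1}(V) ⊆ X and check whether π^{-1}(V) ∈ τ. V is open in τ_Q iff π^{-1}(V) ∈ τ.
  V = {}: π^{-1}(V) = ∅ ∈ τ ✓.
  V = {[92]}: π^{-1}(V) = {92} ∉ τ ✗.
  V = {[93=94]}: π^{-1}(V) = {93, 94} ∉ τ ✗.
  V = {[92], [93=94]}: π^{-1}(V) = {92, 93, 94} ∉ τ ✗.
  V = {[95]}: π^{-1}(V) = {95} ∉ τ ✗.
  V = {[92], [95]}: π^{-1}(V) = {92, 95} ∉ τ ✗.
  V = {[93=94], [95]}: π^{-1}(V) = {93, 94, 95} ∈ τ ✓.
  V = {[92], [93=94], [95]}: π^{-1}(V) = {92, 93, 94, 95} ∈ τ ✓.
  V = {[96]}: π^{-1}(V) = {96} ∉ τ ✗.
  V = {[92], [96]}: π^{-1}(V) = {92, 96} ∉ τ ✗.
  V = {[93=94], [96]}: π^{-1}(V) = {93, 94, 96} ∉ τ ✗.
  V = {[92], [93=94], [96]}: π^{-1}(V) = {92, 93, 94, 96} ∉ τ ✗.
  V = {[95], [96]}: π^{-1}(V) = {95, 96} ∉ τ ✗.
  V = {[92], [95], [96]}: π^{-1}(V) = {92, 95, 96} ∉ τ ✗.
  V = {[93=94], [95], [96]}: π^{-1}(V) = {93, 94, 95, 96} ∉ τ ✗.
  V = {[92], [93=94], [95], [96]}: π^{-1}(V) = {92, 93, 94, 95, 96} ∈ τ ✓.
Open sets in the quotient: τ_Q = {{}, {[93=94], [95]}, {[92], [93=94], [95]}, {[92], [93=94], [95], [96]}} (4 elements).
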